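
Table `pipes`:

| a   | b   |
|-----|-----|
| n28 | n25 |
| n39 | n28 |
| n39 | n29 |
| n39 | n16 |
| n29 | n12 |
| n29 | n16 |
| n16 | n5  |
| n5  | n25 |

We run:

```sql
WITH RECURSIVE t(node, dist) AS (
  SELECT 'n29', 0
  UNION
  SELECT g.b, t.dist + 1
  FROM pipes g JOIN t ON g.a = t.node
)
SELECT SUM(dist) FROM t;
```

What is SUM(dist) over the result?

7

Base: (n29, dist=0).
Iteration 1: edges from {n29} -> (n12, dist=1), (n16, dist=1).
Iteration 2: edges from {n12,n16} -> (n5, dist=2).
Iteration 3: edges from {n5} -> (n25, dist=3).
Iteration 4: no outgoing edges from {n25}; recursion stops.
SUM(dist) = 0 + 1 + 1 + 2 + 3 = 7.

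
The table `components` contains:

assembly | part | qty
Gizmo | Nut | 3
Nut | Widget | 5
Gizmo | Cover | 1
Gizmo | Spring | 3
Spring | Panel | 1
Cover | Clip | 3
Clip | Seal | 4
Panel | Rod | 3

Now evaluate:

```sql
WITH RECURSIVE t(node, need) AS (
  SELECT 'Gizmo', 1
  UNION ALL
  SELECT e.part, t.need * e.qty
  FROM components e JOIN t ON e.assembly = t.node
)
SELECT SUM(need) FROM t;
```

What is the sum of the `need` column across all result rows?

50

Base: (Gizmo, need=1).
Iteration 1: components of {Gizmo} -> Cover = 1*1 = 1, Nut = 1*3 = 3, Spring = 1*3 = 3.
Iteration 2: components of {Cover,Nut,Spring} -> Clip = 1*3 = 3, Panel = 3*1 = 3, Widget = 3*5 = 15.
Iteration 3: components of {Clip,Panel,Widget} -> Rod = 3*3 = 9, Seal = 3*4 = 12.
Iteration 4: no further components; recursion stops.
SUM(need) = 1 + 3 + 1 + 3 + 15 + 3 + 3 + 12 + 9 = 50.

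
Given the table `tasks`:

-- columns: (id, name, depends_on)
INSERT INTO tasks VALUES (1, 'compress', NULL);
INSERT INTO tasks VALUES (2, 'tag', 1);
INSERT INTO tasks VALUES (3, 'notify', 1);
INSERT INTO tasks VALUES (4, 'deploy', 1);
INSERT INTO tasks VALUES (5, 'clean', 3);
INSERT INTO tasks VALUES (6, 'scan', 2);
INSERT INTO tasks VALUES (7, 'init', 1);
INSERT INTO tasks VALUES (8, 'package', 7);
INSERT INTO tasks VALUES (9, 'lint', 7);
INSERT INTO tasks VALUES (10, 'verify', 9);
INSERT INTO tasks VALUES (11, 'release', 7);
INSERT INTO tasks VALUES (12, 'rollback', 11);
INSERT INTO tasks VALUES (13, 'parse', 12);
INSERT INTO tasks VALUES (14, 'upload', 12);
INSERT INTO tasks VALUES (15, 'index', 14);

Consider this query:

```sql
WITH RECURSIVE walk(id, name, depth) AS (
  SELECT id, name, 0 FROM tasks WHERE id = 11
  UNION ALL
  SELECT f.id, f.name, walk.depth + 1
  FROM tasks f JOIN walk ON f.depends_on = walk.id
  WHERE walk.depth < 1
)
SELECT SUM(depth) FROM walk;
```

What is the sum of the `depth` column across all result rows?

1

Base: id=11 (release) at depth 0.
Iteration 1: rows with depends_on in {11} -> rollback (id 12, depth 1).
Iteration 2: depth < 1 fails for all current rows; recursion stops.
SUM(depth) = 0 + 1 = 1.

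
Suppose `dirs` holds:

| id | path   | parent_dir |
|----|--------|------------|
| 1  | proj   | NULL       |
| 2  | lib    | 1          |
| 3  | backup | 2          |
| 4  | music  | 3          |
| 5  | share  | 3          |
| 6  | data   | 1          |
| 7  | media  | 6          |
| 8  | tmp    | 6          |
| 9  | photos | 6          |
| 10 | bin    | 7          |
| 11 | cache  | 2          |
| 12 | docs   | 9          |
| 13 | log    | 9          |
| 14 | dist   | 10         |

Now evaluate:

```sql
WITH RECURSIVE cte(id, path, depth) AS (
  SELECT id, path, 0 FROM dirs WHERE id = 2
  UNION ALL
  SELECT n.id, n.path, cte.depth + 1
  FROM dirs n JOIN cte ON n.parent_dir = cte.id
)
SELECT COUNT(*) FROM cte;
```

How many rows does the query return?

5

Base: id=2 (lib) at depth 0.
Iteration 1: rows with parent_dir in {2} -> backup (id 3, depth 1), cache (id 11, depth 1).
Iteration 2: rows with parent_dir in {3,11} -> music (id 4, depth 2), share (id 5, depth 2).
Iteration 3: no rows with parent_dir in {4,5}; recursion stops.
Total rows emitted: 5.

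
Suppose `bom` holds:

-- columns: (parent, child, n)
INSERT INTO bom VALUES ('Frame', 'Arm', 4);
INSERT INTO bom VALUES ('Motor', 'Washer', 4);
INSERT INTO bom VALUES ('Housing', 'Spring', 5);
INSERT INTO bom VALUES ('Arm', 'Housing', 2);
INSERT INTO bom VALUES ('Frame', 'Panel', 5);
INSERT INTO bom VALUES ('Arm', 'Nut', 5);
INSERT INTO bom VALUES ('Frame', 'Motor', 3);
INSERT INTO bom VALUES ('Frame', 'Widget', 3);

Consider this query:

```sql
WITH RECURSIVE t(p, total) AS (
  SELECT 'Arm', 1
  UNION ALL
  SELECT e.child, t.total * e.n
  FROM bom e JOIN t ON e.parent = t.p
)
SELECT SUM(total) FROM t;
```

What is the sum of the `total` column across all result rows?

18

Base: (Arm, total=1).
Iteration 1: components of {Arm} -> Housing = 1*2 = 2, Nut = 1*5 = 5.
Iteration 2: components of {Housing,Nut} -> Spring = 2*5 = 10.
Iteration 3: no further components; recursion stops.
SUM(total) = 1 + 5 + 2 + 10 = 18.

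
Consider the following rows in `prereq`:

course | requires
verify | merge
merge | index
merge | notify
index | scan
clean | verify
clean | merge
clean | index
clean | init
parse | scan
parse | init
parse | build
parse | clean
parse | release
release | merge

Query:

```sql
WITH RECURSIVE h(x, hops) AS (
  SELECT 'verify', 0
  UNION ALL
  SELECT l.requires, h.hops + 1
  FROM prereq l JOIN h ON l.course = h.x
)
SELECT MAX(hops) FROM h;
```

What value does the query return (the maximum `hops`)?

Base: (verify, hops=0).
Iteration 1: edges from {verify} -> (merge, hops=1).
Iteration 2: edges from {merge} -> (index, hops=2), (notify, hops=2).
Iteration 3: edges from {index,notify} -> (scan, hops=3).
Iteration 4: no outgoing edges from {scan}; recursion stops.
hops values: 0, 1, 2, 2, 3; the maximum is 3.

3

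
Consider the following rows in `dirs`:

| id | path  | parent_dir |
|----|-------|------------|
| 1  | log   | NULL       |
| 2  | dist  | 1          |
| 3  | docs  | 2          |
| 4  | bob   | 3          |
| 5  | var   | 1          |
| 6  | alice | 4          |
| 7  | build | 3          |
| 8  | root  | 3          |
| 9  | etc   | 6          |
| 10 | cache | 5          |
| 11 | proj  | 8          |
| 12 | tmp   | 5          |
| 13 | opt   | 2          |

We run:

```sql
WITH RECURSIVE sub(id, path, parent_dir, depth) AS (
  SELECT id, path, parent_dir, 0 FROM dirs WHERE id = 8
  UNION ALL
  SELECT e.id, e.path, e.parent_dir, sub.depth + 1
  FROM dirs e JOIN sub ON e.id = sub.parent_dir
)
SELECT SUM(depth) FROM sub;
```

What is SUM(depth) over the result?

Base: id=8 (root), parent_dir=3, depth 0.
Iteration 1: join on id=3 -> docs (id 3, parent_dir=2, depth 1).
Iteration 2: join on id=2 -> dist (id 2, parent_dir=1, depth 2).
Iteration 3: join on id=1 -> log (id 1, parent_dir=NULL, depth 3).
Iteration 4: parent_dir is NULL; no match; recursion stops.
SUM(depth) = 0 + 1 + 2 + 3 = 6.

6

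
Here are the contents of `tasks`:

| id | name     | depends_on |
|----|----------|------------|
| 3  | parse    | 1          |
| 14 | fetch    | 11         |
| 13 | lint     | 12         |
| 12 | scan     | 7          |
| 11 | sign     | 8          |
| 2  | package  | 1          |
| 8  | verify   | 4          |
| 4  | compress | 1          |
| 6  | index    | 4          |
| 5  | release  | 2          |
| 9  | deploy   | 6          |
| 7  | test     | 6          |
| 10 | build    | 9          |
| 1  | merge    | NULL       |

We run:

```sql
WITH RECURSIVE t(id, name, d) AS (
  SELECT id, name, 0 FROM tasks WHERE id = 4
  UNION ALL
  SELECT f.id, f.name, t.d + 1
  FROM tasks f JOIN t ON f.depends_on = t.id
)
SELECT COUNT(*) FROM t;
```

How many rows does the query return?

Base: id=4 (compress) at d 0.
Iteration 1: rows with depends_on in {4} -> index (id 6, d 1), verify (id 8, d 1).
Iteration 2: rows with depends_on in {6,8} -> test (id 7, d 2), deploy (id 9, d 2), sign (id 11, d 2).
Iteration 3: rows with depends_on in {7,9,11} -> build (id 10, d 3), scan (id 12, d 3), fetch (id 14, d 3).
Iteration 4: rows with depends_on in {10,12,14} -> lint (id 13, d 4).
Iteration 5: no rows with depends_on in {13}; recursion stops.
Total rows emitted: 10.

10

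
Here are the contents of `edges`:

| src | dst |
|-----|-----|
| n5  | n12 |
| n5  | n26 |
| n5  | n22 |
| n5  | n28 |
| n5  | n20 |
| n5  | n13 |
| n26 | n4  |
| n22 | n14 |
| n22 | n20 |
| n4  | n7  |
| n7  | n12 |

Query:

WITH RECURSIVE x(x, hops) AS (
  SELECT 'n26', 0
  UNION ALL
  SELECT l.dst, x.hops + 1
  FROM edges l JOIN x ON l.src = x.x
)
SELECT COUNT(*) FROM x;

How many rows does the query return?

4

Base: (n26, hops=0).
Iteration 1: edges from {n26} -> (n4, hops=1).
Iteration 2: edges from {n4} -> (n7, hops=2).
Iteration 3: edges from {n7} -> (n12, hops=3).
Iteration 4: no outgoing edges from {n12}; recursion stops.
Total rows emitted: 4.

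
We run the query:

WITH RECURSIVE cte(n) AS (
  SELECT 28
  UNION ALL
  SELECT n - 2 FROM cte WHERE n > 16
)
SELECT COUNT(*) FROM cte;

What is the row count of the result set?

Base: n=28.
Iteration 1: 28 > 16 holds -> n = 28 - 2 = 26.
Iteration 2: 26 > 16 holds -> n = 26 - 2 = 24.
Iteration 3: 24 > 16 holds -> n = 24 - 2 = 22.
Iteration 4: 22 > 16 holds -> n = 22 - 2 = 20.
Iteration 5: 20 > 16 holds -> n = 20 - 2 = 18.
Iteration 6: 18 > 16 holds -> n = 18 - 2 = 16.
Iteration 7: 16 > 16 fails; recursion stops.
Total rows emitted: 7.

7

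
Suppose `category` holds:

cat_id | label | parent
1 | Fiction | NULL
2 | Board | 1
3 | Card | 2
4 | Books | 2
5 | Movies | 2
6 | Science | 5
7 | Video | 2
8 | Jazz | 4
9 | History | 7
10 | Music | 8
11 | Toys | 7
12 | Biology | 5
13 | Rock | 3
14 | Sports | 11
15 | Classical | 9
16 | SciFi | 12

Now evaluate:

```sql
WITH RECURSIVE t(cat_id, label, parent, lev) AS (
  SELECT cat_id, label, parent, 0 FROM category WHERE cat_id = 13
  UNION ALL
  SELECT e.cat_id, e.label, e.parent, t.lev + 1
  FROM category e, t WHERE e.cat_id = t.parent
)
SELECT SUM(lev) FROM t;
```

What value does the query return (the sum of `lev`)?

6

Base: cat_id=13 (Rock), parent=3, lev 0.
Iteration 1: join on cat_id=3 -> Card (id 3, parent=2, lev 1).
Iteration 2: join on cat_id=2 -> Board (id 2, parent=1, lev 2).
Iteration 3: join on cat_id=1 -> Fiction (id 1, parent=NULL, lev 3).
Iteration 4: parent is NULL; no match; recursion stops.
SUM(lev) = 0 + 1 + 2 + 3 = 6.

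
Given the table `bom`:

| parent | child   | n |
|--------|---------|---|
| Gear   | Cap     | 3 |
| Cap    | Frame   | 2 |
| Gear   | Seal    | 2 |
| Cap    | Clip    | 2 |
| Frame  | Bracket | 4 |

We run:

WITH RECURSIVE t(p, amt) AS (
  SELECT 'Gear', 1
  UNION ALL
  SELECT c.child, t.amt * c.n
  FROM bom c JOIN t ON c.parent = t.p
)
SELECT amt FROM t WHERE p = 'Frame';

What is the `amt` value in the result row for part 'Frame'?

Base: (Gear, amt=1).
Iteration 1: components of {Gear} -> Cap = 1*3 = 3, Seal = 1*2 = 2.
Iteration 2: components of {Cap,Seal} -> Clip = 3*2 = 6, Frame = 3*2 = 6.
Iteration 3: components of {Clip,Frame} -> Bracket = 6*4 = 24.
Iteration 4: no further components; recursion stops.

6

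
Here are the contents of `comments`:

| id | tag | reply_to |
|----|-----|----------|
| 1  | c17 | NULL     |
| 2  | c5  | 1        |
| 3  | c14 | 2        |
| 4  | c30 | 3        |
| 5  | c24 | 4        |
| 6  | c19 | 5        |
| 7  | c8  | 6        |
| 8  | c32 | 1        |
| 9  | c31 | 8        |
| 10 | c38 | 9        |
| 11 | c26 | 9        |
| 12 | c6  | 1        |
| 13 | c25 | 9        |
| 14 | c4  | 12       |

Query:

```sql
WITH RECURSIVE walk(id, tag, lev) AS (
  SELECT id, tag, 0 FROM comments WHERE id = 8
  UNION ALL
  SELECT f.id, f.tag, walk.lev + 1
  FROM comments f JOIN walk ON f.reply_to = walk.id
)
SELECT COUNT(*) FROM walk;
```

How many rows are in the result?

Base: id=8 (c32) at lev 0.
Iteration 1: rows with reply_to in {8} -> c31 (id 9, lev 1).
Iteration 2: rows with reply_to in {9} -> c38 (id 10, lev 2), c26 (id 11, lev 2), c25 (id 13, lev 2).
Iteration 3: no rows with reply_to in {10,11,13}; recursion stops.
Total rows emitted: 5.

5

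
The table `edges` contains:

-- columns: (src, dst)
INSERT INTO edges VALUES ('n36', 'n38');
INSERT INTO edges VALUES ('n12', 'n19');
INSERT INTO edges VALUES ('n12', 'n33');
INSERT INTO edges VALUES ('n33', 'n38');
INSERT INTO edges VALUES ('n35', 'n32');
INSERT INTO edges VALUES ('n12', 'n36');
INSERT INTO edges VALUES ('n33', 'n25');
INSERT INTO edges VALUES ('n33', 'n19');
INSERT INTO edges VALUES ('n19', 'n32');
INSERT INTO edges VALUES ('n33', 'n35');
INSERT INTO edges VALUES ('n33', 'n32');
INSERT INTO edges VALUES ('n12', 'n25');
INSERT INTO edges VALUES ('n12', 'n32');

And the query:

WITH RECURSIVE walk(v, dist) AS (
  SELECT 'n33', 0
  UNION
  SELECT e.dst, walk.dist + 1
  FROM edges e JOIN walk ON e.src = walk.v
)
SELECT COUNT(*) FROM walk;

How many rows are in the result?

7

Base: (n33, dist=0).
Iteration 1: edges from {n33} -> (n19, dist=1), (n25, dist=1), (n32, dist=1), (n35, dist=1), (n38, dist=1).
Iteration 2: edges from {n19,n25,n32,n35,n38} -> (n32, dist=2). [UNION drops 1 duplicate row(s)]
Iteration 3: no outgoing edges from {n32}; recursion stops.
Total rows emitted: 7.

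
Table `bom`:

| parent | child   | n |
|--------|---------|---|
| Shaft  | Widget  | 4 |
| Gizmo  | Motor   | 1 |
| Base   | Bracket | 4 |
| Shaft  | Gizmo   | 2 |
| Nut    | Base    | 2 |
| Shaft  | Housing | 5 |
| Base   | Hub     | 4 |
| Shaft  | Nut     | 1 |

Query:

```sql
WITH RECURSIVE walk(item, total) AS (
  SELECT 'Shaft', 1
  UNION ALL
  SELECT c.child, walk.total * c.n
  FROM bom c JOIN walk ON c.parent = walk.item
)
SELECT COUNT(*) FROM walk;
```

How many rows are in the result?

9

Base: (Shaft, total=1).
Iteration 1: components of {Shaft} -> Gizmo = 1*2 = 2, Housing = 1*5 = 5, Nut = 1*1 = 1, Widget = 1*4 = 4.
Iteration 2: components of {Gizmo,Housing,Nut,Widget} -> Base = 1*2 = 2, Motor = 2*1 = 2.
Iteration 3: components of {Base,Motor} -> Bracket = 2*4 = 8, Hub = 2*4 = 8.
Iteration 4: no further components; recursion stops.
Total rows emitted: 9.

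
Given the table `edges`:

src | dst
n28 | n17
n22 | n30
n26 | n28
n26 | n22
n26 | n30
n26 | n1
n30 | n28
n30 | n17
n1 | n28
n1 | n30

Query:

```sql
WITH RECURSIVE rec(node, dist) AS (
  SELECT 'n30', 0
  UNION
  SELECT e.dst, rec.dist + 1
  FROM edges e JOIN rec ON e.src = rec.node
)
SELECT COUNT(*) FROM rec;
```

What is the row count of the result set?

Base: (n30, dist=0).
Iteration 1: edges from {n30} -> (n17, dist=1), (n28, dist=1).
Iteration 2: edges from {n17,n28} -> (n17, dist=2).
Iteration 3: no outgoing edges from {n17}; recursion stops.
Total rows emitted: 4.

4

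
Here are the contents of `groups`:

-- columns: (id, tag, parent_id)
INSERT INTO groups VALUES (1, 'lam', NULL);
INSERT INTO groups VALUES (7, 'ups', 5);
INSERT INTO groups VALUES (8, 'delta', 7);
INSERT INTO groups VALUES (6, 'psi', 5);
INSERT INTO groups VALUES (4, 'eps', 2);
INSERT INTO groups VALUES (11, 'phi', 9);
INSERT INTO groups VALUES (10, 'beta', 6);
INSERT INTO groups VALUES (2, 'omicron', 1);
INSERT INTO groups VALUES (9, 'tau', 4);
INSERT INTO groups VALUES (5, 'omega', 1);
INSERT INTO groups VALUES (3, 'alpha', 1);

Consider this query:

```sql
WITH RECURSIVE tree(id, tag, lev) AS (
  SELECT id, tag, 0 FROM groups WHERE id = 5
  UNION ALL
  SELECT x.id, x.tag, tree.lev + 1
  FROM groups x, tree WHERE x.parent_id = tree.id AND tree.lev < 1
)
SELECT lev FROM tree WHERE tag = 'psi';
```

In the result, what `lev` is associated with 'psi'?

Base: id=5 (omega) at lev 0.
Iteration 1: rows with parent_id in {5} -> psi (id 6, lev 1), ups (id 7, lev 1).
Iteration 2: lev < 1 fails for all current rows; recursion stops.

1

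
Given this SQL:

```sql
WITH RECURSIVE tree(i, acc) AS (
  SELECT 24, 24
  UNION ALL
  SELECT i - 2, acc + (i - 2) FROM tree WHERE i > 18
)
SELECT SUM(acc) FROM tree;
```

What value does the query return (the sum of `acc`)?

220

Base: i=24, acc=24.
Iteration 1: 24 > 18 holds -> i = 24 - 2 = 22, acc = 24 + 22 = 46.
Iteration 2: 22 > 18 holds -> i = 22 - 2 = 20, acc = 46 + 20 = 66.
Iteration 3: 20 > 18 holds -> i = 20 - 2 = 18, acc = 66 + 18 = 84.
Iteration 4: 18 > 18 fails; recursion stops.
SUM(acc) = 24 + 46 + 66 + 84 = 220.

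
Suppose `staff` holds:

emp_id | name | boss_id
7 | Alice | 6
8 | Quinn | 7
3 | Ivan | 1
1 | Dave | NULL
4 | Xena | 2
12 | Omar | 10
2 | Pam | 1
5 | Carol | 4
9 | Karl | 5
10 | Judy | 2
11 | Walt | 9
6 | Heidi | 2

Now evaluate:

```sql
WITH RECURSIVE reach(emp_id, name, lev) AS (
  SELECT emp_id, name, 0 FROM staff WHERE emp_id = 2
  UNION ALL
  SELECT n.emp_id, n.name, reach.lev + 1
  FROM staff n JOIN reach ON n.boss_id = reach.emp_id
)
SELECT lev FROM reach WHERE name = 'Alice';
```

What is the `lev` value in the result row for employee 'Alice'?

2

Base: emp_id=2 (Pam) at lev 0.
Iteration 1: rows with boss_id in {2} -> Xena (id 4, lev 1), Heidi (id 6, lev 1), Judy (id 10, lev 1).
Iteration 2: rows with boss_id in {4,6,10} -> Carol (id 5, lev 2), Alice (id 7, lev 2), Omar (id 12, lev 2).
Iteration 3: rows with boss_id in {5,7,12} -> Quinn (id 8, lev 3), Karl (id 9, lev 3).
Iteration 4: rows with boss_id in {8,9} -> Walt (id 11, lev 4).
Iteration 5: no rows with boss_id in {11}; recursion stops.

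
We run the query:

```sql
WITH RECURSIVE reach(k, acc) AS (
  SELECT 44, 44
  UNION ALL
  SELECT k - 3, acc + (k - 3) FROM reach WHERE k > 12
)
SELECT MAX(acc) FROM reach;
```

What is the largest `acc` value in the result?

330

Base: k=44, acc=44.
Iteration 1: 44 > 12 holds -> k = 44 - 3 = 41, acc = 44 + 41 = 85.
Iteration 2: 41 > 12 holds -> k = 41 - 3 = 38, acc = 85 + 38 = 123.
Iteration 3: 38 > 12 holds -> k = 38 - 3 = 35, acc = 123 + 35 = 158.
Iteration 4: 35 > 12 holds -> k = 35 - 3 = 32, acc = 158 + 32 = 190.
Iteration 5: 32 > 12 holds -> k = 32 - 3 = 29, acc = 190 + 29 = 219.
Iteration 6: 29 > 12 holds -> k = 29 - 3 = 26, acc = 219 + 26 = 245.
Iteration 7: 26 > 12 holds -> k = 26 - 3 = 23, acc = 245 + 23 = 268.
Iteration 8: 23 > 12 holds -> k = 23 - 3 = 20, acc = 268 + 20 = 288.
Iteration 9: 20 > 12 holds -> k = 20 - 3 = 17, acc = 288 + 17 = 305.
Iteration 10: 17 > 12 holds -> k = 17 - 3 = 14, acc = 305 + 14 = 319.
Iteration 11: 14 > 12 holds -> k = 14 - 3 = 11, acc = 319 + 11 = 330.
Iteration 12: 11 > 12 fails; recursion stops.
acc values: 44, 85, 123, 158, 190, 219, 245, 268, 288, 305, 319, 330; the maximum is 330.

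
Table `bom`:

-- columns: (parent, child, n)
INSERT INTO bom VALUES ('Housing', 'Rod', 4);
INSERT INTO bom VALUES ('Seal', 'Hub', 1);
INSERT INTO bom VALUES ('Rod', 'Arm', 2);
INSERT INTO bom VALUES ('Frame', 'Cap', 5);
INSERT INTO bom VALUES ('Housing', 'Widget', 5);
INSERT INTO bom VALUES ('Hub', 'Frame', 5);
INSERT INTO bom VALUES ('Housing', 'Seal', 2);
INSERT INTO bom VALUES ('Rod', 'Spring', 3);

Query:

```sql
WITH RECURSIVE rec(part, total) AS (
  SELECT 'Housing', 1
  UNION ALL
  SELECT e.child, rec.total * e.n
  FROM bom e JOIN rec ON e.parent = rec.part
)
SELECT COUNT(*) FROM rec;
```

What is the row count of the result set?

9

Base: (Housing, total=1).
Iteration 1: components of {Housing} -> Rod = 1*4 = 4, Seal = 1*2 = 2, Widget = 1*5 = 5.
Iteration 2: components of {Rod,Seal,Widget} -> Arm = 4*2 = 8, Hub = 2*1 = 2, Spring = 4*3 = 12.
Iteration 3: components of {Arm,Hub,Spring} -> Frame = 2*5 = 10.
Iteration 4: components of {Frame} -> Cap = 10*5 = 50.
Iteration 5: no further components; recursion stops.
Total rows emitted: 9.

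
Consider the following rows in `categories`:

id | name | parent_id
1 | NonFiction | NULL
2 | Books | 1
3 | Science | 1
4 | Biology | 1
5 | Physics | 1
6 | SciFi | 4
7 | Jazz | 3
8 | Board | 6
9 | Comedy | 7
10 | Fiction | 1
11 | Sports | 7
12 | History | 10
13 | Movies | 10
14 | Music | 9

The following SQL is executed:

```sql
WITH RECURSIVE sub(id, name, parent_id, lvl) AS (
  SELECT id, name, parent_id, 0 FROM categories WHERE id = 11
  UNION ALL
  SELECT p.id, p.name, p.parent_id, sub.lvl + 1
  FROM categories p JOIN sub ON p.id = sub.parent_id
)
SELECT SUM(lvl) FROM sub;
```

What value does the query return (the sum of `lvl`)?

6

Base: id=11 (Sports), parent_id=7, lvl 0.
Iteration 1: join on id=7 -> Jazz (id 7, parent_id=3, lvl 1).
Iteration 2: join on id=3 -> Science (id 3, parent_id=1, lvl 2).
Iteration 3: join on id=1 -> NonFiction (id 1, parent_id=NULL, lvl 3).
Iteration 4: parent_id is NULL; no match; recursion stops.
SUM(lvl) = 0 + 1 + 2 + 3 = 6.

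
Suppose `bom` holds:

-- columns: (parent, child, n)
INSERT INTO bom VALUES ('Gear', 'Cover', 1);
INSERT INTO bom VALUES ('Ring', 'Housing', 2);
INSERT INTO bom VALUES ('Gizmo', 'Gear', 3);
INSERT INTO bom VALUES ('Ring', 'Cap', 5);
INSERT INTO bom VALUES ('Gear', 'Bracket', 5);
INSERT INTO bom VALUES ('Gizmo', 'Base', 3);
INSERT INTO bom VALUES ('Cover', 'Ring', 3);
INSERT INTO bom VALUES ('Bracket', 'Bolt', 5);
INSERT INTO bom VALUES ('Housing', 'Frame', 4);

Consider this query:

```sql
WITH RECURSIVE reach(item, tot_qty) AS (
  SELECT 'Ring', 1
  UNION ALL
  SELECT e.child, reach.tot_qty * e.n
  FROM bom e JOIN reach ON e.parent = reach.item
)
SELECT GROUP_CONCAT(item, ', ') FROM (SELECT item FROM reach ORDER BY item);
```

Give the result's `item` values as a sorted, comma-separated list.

Cap, Frame, Housing, Ring

Base: (Ring, tot_qty=1).
Iteration 1: components of {Ring} -> Cap = 1*5 = 5, Housing = 1*2 = 2.
Iteration 2: components of {Cap,Housing} -> Frame = 2*4 = 8.
Iteration 3: no further components; recursion stops.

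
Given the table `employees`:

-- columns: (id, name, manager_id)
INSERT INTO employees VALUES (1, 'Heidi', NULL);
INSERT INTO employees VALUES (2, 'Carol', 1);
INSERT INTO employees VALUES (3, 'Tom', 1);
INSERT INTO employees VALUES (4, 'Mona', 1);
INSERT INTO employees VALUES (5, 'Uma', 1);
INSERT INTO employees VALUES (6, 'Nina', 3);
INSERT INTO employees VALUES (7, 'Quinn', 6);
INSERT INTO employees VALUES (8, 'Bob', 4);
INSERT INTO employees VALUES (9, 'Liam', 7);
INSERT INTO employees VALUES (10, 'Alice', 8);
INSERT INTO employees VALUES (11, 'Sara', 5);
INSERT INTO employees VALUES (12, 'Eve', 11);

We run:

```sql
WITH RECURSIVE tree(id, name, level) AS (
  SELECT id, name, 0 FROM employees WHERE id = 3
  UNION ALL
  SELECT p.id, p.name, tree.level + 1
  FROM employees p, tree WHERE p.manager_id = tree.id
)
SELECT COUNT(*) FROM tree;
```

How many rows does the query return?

Base: id=3 (Tom) at level 0.
Iteration 1: rows with manager_id in {3} -> Nina (id 6, level 1).
Iteration 2: rows with manager_id in {6} -> Quinn (id 7, level 2).
Iteration 3: rows with manager_id in {7} -> Liam (id 9, level 3).
Iteration 4: no rows with manager_id in {9}; recursion stops.
Total rows emitted: 4.

4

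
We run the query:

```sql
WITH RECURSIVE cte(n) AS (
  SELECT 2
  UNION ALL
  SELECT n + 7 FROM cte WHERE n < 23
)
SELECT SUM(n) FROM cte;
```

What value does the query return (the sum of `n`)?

50

Base: n=2.
Iteration 1: 2 < 23 holds -> n = 2 + 7 = 9.
Iteration 2: 9 < 23 holds -> n = 9 + 7 = 16.
Iteration 3: 16 < 23 holds -> n = 16 + 7 = 23.
Iteration 4: 23 < 23 fails; recursion stops.
SUM(n) = 2 + 9 + 16 + 23 = 50.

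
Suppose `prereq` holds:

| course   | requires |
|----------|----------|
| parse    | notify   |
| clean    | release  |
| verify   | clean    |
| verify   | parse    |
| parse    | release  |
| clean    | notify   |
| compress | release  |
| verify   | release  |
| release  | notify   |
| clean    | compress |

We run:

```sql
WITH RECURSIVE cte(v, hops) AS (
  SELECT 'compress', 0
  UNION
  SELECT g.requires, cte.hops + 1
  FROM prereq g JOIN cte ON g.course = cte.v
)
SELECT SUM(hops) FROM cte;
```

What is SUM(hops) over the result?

Base: (compress, hops=0).
Iteration 1: edges from {compress} -> (release, hops=1).
Iteration 2: edges from {release} -> (notify, hops=2).
Iteration 3: no outgoing edges from {notify}; recursion stops.
SUM(hops) = 0 + 1 + 2 = 3.

3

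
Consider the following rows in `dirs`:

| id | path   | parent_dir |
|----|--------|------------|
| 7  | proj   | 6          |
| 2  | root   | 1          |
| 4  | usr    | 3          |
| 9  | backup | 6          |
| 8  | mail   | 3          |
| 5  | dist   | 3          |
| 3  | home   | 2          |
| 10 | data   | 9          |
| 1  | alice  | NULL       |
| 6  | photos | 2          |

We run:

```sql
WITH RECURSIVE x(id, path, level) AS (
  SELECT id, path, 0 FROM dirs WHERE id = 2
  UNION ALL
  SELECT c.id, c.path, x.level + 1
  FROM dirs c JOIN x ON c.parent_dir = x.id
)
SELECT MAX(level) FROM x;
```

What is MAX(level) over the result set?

3

Base: id=2 (root) at level 0.
Iteration 1: rows with parent_dir in {2} -> home (id 3, level 1), photos (id 6, level 1).
Iteration 2: rows with parent_dir in {3,6} -> usr (id 4, level 2), dist (id 5, level 2), proj (id 7, level 2), mail (id 8, level 2), backup (id 9, level 2).
Iteration 3: rows with parent_dir in {4,5,7,8,9} -> data (id 10, level 3).
Iteration 4: no rows with parent_dir in {10}; recursion stops.
level values: 0, 1, 1, 2, 2, 2, 2, 2, 3; the maximum is 3.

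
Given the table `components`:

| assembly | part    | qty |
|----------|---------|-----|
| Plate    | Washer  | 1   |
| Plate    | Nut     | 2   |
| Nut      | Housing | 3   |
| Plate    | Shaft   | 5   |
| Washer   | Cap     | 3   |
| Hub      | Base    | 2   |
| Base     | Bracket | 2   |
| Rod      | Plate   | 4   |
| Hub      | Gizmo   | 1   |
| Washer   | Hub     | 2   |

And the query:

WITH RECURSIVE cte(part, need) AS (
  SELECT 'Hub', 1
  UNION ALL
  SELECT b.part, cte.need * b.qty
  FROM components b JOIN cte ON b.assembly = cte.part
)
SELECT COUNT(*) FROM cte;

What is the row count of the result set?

Base: (Hub, need=1).
Iteration 1: components of {Hub} -> Base = 1*2 = 2, Gizmo = 1*1 = 1.
Iteration 2: components of {Base,Gizmo} -> Bracket = 2*2 = 4.
Iteration 3: no further components; recursion stops.
Total rows emitted: 4.

4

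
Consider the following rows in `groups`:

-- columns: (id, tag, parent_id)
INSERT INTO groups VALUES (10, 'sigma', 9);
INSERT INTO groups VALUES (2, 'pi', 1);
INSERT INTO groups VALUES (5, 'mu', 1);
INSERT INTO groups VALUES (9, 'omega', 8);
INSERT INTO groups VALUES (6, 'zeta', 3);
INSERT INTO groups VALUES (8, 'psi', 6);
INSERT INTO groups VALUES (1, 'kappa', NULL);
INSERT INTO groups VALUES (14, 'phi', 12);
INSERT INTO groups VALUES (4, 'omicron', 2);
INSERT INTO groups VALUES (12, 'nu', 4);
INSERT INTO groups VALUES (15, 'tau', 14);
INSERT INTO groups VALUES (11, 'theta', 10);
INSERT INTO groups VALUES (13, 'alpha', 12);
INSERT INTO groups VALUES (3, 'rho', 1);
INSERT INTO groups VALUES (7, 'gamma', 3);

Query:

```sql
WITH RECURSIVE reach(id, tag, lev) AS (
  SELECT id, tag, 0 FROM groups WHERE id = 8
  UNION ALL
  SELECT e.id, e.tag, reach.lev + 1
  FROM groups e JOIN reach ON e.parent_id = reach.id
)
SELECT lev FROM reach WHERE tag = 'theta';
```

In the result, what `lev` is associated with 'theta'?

3

Base: id=8 (psi) at lev 0.
Iteration 1: rows with parent_id in {8} -> omega (id 9, lev 1).
Iteration 2: rows with parent_id in {9} -> sigma (id 10, lev 2).
Iteration 3: rows with parent_id in {10} -> theta (id 11, lev 3).
Iteration 4: no rows with parent_id in {11}; recursion stops.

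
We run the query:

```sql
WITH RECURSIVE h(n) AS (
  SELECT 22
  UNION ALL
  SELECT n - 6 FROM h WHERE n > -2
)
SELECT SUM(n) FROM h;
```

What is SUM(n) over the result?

50

Base: n=22.
Iteration 1: 22 > -2 holds -> n = 22 - 6 = 16.
Iteration 2: 16 > -2 holds -> n = 16 - 6 = 10.
Iteration 3: 10 > -2 holds -> n = 10 - 6 = 4.
Iteration 4: 4 > -2 holds -> n = 4 - 6 = -2.
Iteration 5: -2 > -2 fails; recursion stops.
SUM(n) = 22 + 16 + 10 + 4 + -2 = 50.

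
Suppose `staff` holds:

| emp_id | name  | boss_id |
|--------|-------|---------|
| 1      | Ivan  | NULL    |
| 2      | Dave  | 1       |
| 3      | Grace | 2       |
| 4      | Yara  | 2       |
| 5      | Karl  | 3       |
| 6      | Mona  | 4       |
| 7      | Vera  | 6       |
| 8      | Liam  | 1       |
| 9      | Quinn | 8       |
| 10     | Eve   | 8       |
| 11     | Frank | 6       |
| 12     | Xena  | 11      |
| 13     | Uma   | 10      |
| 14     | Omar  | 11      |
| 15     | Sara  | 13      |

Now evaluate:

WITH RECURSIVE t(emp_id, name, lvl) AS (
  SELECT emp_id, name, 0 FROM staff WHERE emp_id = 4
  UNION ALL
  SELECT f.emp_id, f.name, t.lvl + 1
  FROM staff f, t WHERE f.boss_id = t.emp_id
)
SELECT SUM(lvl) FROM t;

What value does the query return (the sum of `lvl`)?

Base: emp_id=4 (Yara) at lvl 0.
Iteration 1: rows with boss_id in {4} -> Mona (id 6, lvl 1).
Iteration 2: rows with boss_id in {6} -> Vera (id 7, lvl 2), Frank (id 11, lvl 2).
Iteration 3: rows with boss_id in {7,11} -> Xena (id 12, lvl 3), Omar (id 14, lvl 3).
Iteration 4: no rows with boss_id in {12,14}; recursion stops.
SUM(lvl) = 0 + 1 + 2 + 2 + 3 + 3 = 11.

11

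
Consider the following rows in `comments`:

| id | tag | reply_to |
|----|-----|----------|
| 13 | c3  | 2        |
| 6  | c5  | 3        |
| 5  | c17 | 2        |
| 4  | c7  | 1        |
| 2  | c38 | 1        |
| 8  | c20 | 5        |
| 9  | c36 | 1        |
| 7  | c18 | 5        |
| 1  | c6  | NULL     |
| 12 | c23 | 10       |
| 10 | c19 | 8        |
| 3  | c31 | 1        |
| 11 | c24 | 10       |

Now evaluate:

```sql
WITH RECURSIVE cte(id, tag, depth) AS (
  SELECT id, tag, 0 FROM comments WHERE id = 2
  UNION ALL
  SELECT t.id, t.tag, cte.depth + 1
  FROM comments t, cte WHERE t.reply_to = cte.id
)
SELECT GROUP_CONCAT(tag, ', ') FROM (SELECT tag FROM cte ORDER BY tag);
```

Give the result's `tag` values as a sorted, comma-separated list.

c17, c18, c19, c20, c23, c24, c3, c38

Base: id=2 (c38) at depth 0.
Iteration 1: rows with reply_to in {2} -> c17 (id 5, depth 1), c3 (id 13, depth 1).
Iteration 2: rows with reply_to in {5,13} -> c18 (id 7, depth 2), c20 (id 8, depth 2).
Iteration 3: rows with reply_to in {7,8} -> c19 (id 10, depth 3).
Iteration 4: rows with reply_to in {10} -> c24 (id 11, depth 4), c23 (id 12, depth 4).
Iteration 5: no rows with reply_to in {11,12}; recursion stops.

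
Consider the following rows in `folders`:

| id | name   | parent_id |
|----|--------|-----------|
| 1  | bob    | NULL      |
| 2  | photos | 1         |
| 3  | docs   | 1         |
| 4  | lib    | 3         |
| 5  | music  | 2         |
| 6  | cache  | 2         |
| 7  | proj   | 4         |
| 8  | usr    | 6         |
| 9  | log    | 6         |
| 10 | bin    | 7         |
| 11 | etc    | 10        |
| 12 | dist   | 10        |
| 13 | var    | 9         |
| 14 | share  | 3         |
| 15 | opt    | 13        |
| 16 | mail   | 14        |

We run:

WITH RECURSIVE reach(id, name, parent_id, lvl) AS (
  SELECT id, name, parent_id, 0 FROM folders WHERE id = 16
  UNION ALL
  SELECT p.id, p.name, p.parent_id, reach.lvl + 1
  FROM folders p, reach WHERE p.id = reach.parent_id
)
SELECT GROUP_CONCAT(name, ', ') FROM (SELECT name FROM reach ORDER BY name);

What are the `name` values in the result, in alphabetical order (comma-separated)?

bob, docs, mail, share

Base: id=16 (mail), parent_id=14, lvl 0.
Iteration 1: join on id=14 -> share (id 14, parent_id=3, lvl 1).
Iteration 2: join on id=3 -> docs (id 3, parent_id=1, lvl 2).
Iteration 3: join on id=1 -> bob (id 1, parent_id=NULL, lvl 3).
Iteration 4: parent_id is NULL; no match; recursion stops.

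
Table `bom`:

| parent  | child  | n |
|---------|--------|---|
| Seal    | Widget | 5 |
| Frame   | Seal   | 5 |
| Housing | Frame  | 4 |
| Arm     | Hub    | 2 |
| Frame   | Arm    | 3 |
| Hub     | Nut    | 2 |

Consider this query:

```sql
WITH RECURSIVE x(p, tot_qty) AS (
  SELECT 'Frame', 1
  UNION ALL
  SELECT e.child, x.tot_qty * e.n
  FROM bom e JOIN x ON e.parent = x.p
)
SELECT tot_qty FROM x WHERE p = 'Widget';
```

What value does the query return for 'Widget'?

25

Base: (Frame, tot_qty=1).
Iteration 1: components of {Frame} -> Arm = 1*3 = 3, Seal = 1*5 = 5.
Iteration 2: components of {Arm,Seal} -> Hub = 3*2 = 6, Widget = 5*5 = 25.
Iteration 3: components of {Hub,Widget} -> Nut = 6*2 = 12.
Iteration 4: no further components; recursion stops.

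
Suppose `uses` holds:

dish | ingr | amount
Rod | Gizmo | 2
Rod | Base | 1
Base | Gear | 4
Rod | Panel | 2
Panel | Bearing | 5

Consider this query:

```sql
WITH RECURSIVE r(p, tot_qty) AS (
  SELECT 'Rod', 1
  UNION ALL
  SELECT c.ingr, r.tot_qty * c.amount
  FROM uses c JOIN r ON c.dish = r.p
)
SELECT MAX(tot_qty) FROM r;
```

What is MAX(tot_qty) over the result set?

Base: (Rod, tot_qty=1).
Iteration 1: components of {Rod} -> Base = 1*1 = 1, Gizmo = 1*2 = 2, Panel = 1*2 = 2.
Iteration 2: components of {Base,Gizmo,Panel} -> Bearing = 2*5 = 10, Gear = 1*4 = 4.
Iteration 3: no further components; recursion stops.
tot_qty values: 1, 2, 1, 2, 4, 10; the maximum is 10.

10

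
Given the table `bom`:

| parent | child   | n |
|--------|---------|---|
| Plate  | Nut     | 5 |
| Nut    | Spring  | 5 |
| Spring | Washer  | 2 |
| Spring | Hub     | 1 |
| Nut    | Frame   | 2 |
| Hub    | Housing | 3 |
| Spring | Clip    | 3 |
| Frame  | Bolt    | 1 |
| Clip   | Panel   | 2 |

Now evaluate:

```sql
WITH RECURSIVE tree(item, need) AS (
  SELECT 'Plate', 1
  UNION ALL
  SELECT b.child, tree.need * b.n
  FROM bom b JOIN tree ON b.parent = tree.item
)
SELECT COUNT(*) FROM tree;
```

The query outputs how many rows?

Base: (Plate, need=1).
Iteration 1: components of {Plate} -> Nut = 1*5 = 5.
Iteration 2: components of {Nut} -> Frame = 5*2 = 10, Spring = 5*5 = 25.
Iteration 3: components of {Frame,Spring} -> Bolt = 10*1 = 10, Clip = 25*3 = 75, Hub = 25*1 = 25, Washer = 25*2 = 50.
Iteration 4: components of {Bolt,Clip,Hub,Washer} -> Housing = 25*3 = 75, Panel = 75*2 = 150.
Iteration 5: no further components; recursion stops.
Total rows emitted: 10.

10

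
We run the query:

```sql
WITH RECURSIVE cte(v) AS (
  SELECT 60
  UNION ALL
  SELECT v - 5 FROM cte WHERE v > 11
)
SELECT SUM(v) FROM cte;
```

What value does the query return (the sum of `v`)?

Base: v=60.
Iteration 1: 60 > 11 holds -> v = 60 - 5 = 55.
Iteration 2: 55 > 11 holds -> v = 55 - 5 = 50.
Iteration 3: 50 > 11 holds -> v = 50 - 5 = 45.
Iteration 4: 45 > 11 holds -> v = 45 - 5 = 40.
Iteration 5: 40 > 11 holds -> v = 40 - 5 = 35.
Iteration 6: 35 > 11 holds -> v = 35 - 5 = 30.
Iteration 7: 30 > 11 holds -> v = 30 - 5 = 25.
Iteration 8: 25 > 11 holds -> v = 25 - 5 = 20.
Iteration 9: 20 > 11 holds -> v = 20 - 5 = 15.
Iteration 10: 15 > 11 holds -> v = 15 - 5 = 10.
Iteration 11: 10 > 11 fails; recursion stops.
SUM(v) = 60 + 55 + 50 + 45 + 40 + 35 + 30 + 25 + 20 + 15 + 10 = 385.

385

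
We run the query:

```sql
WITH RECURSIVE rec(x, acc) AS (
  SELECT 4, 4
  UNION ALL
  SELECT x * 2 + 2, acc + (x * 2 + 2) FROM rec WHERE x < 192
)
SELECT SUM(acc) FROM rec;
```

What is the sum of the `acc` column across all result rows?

1426

Base: x=4, acc=4.
Iteration 1: 4 < 192 holds -> x = 4 * 2 + 2 = 10, acc = 4 + 10 = 14.
Iteration 2: 10 < 192 holds -> x = 10 * 2 + 2 = 22, acc = 14 + 22 = 36.
Iteration 3: 22 < 192 holds -> x = 22 * 2 + 2 = 46, acc = 36 + 46 = 82.
Iteration 4: 46 < 192 holds -> x = 46 * 2 + 2 = 94, acc = 82 + 94 = 176.
Iteration 5: 94 < 192 holds -> x = 94 * 2 + 2 = 190, acc = 176 + 190 = 366.
Iteration 6: 190 < 192 holds -> x = 190 * 2 + 2 = 382, acc = 366 + 382 = 748.
Iteration 7: 382 < 192 fails; recursion stops.
SUM(acc) = 4 + 14 + 36 + 82 + 176 + 366 + 748 = 1426.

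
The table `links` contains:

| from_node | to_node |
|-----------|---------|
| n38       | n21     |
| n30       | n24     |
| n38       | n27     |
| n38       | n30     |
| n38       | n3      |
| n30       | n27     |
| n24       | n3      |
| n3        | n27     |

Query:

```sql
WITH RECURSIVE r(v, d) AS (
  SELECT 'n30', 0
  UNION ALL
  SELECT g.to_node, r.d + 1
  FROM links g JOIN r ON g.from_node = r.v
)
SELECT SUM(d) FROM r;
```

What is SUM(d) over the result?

Base: (n30, d=0).
Iteration 1: edges from {n30} -> (n24, d=1), (n27, d=1).
Iteration 2: edges from {n24,n27} -> (n3, d=2).
Iteration 3: edges from {n3} -> (n27, d=3).
Iteration 4: no outgoing edges from {n27}; recursion stops.
SUM(d) = 0 + 1 + 1 + 2 + 3 = 7.

7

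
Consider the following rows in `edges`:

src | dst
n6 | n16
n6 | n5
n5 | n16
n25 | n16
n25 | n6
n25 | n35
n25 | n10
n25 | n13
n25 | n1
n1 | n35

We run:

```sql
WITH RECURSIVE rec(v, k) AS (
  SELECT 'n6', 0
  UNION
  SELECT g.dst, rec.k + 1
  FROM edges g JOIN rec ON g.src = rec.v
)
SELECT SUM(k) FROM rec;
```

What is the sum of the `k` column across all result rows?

4

Base: (n6, k=0).
Iteration 1: edges from {n6} -> (n16, k=1), (n5, k=1).
Iteration 2: edges from {n16,n5} -> (n16, k=2).
Iteration 3: no outgoing edges from {n16}; recursion stops.
SUM(k) = 0 + 1 + 1 + 2 = 4.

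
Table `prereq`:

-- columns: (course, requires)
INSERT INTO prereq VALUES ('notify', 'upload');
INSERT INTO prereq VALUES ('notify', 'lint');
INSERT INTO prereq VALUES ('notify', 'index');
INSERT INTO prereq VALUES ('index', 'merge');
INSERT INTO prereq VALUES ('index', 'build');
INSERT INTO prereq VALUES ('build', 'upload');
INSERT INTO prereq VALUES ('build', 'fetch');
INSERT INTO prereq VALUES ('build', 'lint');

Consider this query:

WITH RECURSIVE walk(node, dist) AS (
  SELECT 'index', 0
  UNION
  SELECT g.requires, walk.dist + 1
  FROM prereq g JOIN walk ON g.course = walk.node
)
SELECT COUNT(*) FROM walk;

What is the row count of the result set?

Base: (index, dist=0).
Iteration 1: edges from {index} -> (build, dist=1), (merge, dist=1).
Iteration 2: edges from {build,merge} -> (fetch, dist=2), (lint, dist=2), (upload, dist=2).
Iteration 3: no outgoing edges from {fetch,lint,upload}; recursion stops.
Total rows emitted: 6.

6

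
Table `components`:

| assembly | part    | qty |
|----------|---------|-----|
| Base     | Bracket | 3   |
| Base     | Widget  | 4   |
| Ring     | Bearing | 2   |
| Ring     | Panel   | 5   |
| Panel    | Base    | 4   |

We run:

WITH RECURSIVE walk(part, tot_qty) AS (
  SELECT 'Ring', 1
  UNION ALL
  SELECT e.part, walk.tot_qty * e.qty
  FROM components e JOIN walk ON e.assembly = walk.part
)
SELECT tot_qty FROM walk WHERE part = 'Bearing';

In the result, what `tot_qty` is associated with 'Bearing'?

2

Base: (Ring, tot_qty=1).
Iteration 1: components of {Ring} -> Bearing = 1*2 = 2, Panel = 1*5 = 5.
Iteration 2: components of {Bearing,Panel} -> Base = 5*4 = 20.
Iteration 3: components of {Base} -> Bracket = 20*3 = 60, Widget = 20*4 = 80.
Iteration 4: no further components; recursion stops.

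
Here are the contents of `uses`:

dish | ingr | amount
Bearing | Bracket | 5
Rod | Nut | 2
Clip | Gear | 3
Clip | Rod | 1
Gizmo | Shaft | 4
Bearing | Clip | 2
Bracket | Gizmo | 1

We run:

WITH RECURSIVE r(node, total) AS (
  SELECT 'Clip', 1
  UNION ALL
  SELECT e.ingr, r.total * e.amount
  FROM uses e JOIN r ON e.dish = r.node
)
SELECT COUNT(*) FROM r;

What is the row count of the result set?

Base: (Clip, total=1).
Iteration 1: components of {Clip} -> Gear = 1*3 = 3, Rod = 1*1 = 1.
Iteration 2: components of {Gear,Rod} -> Nut = 1*2 = 2.
Iteration 3: no further components; recursion stops.
Total rows emitted: 4.

4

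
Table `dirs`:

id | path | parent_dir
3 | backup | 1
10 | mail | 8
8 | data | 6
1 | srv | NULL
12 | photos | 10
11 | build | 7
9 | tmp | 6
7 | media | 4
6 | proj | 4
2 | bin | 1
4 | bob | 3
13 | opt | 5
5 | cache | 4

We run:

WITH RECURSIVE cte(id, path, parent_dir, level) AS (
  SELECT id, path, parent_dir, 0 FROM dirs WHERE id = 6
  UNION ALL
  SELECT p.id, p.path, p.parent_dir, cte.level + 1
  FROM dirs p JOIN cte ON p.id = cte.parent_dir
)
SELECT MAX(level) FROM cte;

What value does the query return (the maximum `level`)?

Base: id=6 (proj), parent_dir=4, level 0.
Iteration 1: join on id=4 -> bob (id 4, parent_dir=3, level 1).
Iteration 2: join on id=3 -> backup (id 3, parent_dir=1, level 2).
Iteration 3: join on id=1 -> srv (id 1, parent_dir=NULL, level 3).
Iteration 4: parent_dir is NULL; no match; recursion stops.
level values: 0, 1, 2, 3; the maximum is 3.

3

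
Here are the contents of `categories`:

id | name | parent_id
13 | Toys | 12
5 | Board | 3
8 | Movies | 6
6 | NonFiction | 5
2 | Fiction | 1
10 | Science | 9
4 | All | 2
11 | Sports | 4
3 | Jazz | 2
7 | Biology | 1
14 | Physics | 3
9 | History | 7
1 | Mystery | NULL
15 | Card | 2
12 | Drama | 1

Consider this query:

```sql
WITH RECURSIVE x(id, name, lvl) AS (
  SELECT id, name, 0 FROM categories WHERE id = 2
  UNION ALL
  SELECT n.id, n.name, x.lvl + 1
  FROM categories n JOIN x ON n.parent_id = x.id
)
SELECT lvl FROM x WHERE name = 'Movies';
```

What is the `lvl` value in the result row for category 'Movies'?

Base: id=2 (Fiction) at lvl 0.
Iteration 1: rows with parent_id in {2} -> Jazz (id 3, lvl 1), All (id 4, lvl 1), Card (id 15, lvl 1).
Iteration 2: rows with parent_id in {3,4,15} -> Board (id 5, lvl 2), Sports (id 11, lvl 2), Physics (id 14, lvl 2).
Iteration 3: rows with parent_id in {5,11,14} -> NonFiction (id 6, lvl 3).
Iteration 4: rows with parent_id in {6} -> Movies (id 8, lvl 4).
Iteration 5: no rows with parent_id in {8}; recursion stops.

4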